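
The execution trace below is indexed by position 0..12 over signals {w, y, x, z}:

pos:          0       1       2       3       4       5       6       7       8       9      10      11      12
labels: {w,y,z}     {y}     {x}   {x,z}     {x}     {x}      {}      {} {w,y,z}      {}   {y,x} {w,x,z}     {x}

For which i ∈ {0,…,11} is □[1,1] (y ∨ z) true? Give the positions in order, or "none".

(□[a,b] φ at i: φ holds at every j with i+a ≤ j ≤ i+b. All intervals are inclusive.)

0, 2, 7, 9, 10

Evaluate at each i in [0,11]:
  i=0: ✓ (all of [1,1])
  i=1: ✗ (fails at j=2)
  i=2: ✓ (all of [3,3])
  i=3: ✗ (fails at j=4)
  i=4: ✗ (fails at j=5)
  i=5: ✗ (fails at j=6)
  i=6: ✗ (fails at j=7)
  i=7: ✓ (all of [8,8])
  i=8: ✗ (fails at j=9)
  i=9: ✓ (all of [10,10])
  i=10: ✓ (all of [11,11])
  i=11: ✗ (fails at j=12)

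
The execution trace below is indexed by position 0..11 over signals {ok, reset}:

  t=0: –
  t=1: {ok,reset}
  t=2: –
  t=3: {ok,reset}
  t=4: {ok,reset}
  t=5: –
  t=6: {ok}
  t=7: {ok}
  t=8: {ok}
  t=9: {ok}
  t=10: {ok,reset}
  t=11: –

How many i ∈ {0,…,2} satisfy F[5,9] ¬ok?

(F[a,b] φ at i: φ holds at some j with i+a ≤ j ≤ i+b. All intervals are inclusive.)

Evaluate at each i in [0,2]:
  i=0: ✓ (witness j=5)
  i=1: ✗ (none in [6,10])
  i=2: ✓ (witness j=11)
Positions where it holds: {0, 2} → 2.

2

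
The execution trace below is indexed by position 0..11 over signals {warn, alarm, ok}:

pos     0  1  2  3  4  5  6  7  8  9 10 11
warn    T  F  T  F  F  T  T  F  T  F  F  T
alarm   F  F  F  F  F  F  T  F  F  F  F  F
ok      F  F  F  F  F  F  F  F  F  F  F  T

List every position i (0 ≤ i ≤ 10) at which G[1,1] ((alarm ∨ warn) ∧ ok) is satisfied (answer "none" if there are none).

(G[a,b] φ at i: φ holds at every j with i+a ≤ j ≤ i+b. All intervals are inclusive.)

Evaluate at each i in [0,10]:
  i=0: ✗ (fails at j=1)
  i=1: ✗ (fails at j=2)
  i=2: ✗ (fails at j=3)
  i=3: ✗ (fails at j=4)
  i=4: ✗ (fails at j=5)
  i=5: ✗ (fails at j=6)
  i=6: ✗ (fails at j=7)
  i=7: ✗ (fails at j=8)
  i=8: ✗ (fails at j=9)
  i=9: ✗ (fails at j=10)
  i=10: ✓ (all of [11,11])

10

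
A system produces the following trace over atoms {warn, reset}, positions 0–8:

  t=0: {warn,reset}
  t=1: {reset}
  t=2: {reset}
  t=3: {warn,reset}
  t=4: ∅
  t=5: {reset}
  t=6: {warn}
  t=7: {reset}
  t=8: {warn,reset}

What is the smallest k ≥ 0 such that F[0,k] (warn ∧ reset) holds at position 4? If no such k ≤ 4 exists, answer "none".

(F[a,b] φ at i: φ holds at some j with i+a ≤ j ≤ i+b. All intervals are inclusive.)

Scan j = 4,5,… for (warn ∧ reset):
  j=4: fails
  j=5: fails
  j=6: fails
  j=7: fails
  j=8: holds
First hit at j=8, so smallest k = 8-4 = 4.

4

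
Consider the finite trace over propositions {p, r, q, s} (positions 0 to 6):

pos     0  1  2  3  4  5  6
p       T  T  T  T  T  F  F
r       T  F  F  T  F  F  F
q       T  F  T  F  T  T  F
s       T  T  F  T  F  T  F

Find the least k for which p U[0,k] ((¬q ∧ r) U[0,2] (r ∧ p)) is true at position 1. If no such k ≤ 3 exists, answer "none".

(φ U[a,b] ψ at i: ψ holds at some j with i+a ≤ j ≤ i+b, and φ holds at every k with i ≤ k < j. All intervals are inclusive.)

Need earliest j ≥ 1 with ((¬q ∧ r) U[0,2] (r ∧ p)), and p at every k in [1,j-1].
  j=1: rhs fails.
  j=2: rhs fails.
  j=3: rhs holds; lhs holds on [1,2]. k = 2.

2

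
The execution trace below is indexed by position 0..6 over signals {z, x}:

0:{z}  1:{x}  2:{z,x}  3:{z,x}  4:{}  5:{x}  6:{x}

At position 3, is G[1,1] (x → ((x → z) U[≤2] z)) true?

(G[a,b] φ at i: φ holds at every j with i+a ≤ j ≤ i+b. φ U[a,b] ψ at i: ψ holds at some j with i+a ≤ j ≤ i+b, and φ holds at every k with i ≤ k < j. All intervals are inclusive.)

Check (x → ((x → z) U[≤2] z)) at every j in [4,4]:
  j=4: antecedent false → ✓
All positions satisfy it → formula holds.

Yes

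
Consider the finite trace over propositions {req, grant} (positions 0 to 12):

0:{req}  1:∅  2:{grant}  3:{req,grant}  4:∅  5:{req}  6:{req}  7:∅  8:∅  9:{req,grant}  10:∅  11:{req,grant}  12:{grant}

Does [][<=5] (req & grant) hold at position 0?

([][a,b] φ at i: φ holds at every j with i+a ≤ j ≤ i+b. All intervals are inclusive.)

No

Check (req & grant) at every j in [0,5]:
  j=0: false
  j=1: false
  j=2: false
  j=3: true
  j=4: false
  j=5: false
Fails at j=0 → formula fails.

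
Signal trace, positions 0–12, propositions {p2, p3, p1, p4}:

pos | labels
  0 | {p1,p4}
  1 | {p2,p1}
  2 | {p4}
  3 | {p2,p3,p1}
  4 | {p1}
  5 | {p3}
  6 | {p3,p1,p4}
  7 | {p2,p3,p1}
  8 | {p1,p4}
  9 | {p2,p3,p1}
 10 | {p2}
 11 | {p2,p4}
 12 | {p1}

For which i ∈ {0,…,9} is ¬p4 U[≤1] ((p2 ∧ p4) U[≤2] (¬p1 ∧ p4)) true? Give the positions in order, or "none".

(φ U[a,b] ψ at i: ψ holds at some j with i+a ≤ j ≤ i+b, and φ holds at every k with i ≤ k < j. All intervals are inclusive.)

1, 2

Evaluate at each i in [0,9]:
  i=0: ✗ (no rhs in [0,1])
  i=1: ✓ (rhs at j=2; lhs holds on [1,1])
  i=2: ✓ (rhs at j=2)
  i=3: ✗ (no rhs in [3,4])
  i=4: ✗ (no rhs in [4,5])
  i=5: ✗ (no rhs in [5,6])
  i=6: ✗ (no rhs in [6,7])
  i=7: ✗ (no rhs in [7,8])
  i=8: ✗ (no rhs in [8,9])
  i=9: ✗ (no rhs in [9,10])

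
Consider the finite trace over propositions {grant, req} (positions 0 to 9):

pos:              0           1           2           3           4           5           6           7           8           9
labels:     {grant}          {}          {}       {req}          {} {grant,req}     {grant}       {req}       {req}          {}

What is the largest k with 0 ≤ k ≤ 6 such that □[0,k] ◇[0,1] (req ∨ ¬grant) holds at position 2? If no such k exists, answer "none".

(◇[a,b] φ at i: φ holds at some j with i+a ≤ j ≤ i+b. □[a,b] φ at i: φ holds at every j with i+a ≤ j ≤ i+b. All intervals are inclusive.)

◇[0,1] (req ∨ ¬grant) must hold from j=2 onward; find where it first fails.
  j=2: holds
  j=3: holds
  j=4: holds
  j=5: holds
  j=6: holds
  j=7: holds
  j=8: holds
Holds through j=8; largest k = 6.

6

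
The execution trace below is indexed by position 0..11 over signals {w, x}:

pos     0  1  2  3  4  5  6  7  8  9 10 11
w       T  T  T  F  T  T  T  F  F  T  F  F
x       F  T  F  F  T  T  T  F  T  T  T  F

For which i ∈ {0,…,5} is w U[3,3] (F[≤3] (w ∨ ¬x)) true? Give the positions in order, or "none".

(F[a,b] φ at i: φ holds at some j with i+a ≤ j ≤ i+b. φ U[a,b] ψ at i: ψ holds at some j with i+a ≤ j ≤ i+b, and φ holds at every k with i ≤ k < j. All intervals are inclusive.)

0, 4

Evaluate at each i in [0,5]:
  i=0: ✓ (rhs at j=3; lhs holds on [0,2])
  i=1: ✗ (lhs fails at k=3 before rhs at j=4)
  i=2: ✗ (lhs fails at k=3 before rhs at j=5)
  i=3: ✗ (lhs fails at k=3 before rhs at j=6)
  i=4: ✓ (rhs at j=7; lhs holds on [4,6])
  i=5: ✗ (lhs fails at k=7 before rhs at j=8)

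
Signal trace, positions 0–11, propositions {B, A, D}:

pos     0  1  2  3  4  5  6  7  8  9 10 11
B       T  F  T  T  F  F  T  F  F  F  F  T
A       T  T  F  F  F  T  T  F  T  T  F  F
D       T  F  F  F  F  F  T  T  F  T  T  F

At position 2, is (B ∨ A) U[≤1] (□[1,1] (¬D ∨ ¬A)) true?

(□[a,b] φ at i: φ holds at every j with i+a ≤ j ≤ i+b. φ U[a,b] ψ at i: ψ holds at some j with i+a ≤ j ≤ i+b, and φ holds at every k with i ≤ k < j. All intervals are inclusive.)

Yes

Need some j in [2,3] with □[1,1] (¬D ∨ ¬A), and (B ∨ A) at every k in [2,j-1].
  j=2: □[1,1] (¬D ∨ ¬A) holds; no prefix to check → satisfied.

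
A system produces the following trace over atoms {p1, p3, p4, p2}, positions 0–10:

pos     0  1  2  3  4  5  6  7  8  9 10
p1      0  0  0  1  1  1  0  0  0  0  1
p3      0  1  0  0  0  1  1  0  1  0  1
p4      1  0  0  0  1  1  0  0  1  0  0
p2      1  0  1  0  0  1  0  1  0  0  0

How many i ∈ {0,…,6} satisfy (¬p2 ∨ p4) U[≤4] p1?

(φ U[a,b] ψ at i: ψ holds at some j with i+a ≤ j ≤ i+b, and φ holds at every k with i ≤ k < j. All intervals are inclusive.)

3

Evaluate at each i in [0,6]:
  i=0: ✗ (lhs fails at k=2 before rhs at j=3)
  i=1: ✗ (lhs fails at k=2 before rhs at j=3)
  i=2: ✗ (lhs fails at k=2 before rhs at j=3)
  i=3: ✓ (rhs at j=3)
  i=4: ✓ (rhs at j=4)
  i=5: ✓ (rhs at j=5)
  i=6: ✗ (lhs fails at k=7 before rhs at j=10)
Positions where it holds: {3, 4, 5} → 3.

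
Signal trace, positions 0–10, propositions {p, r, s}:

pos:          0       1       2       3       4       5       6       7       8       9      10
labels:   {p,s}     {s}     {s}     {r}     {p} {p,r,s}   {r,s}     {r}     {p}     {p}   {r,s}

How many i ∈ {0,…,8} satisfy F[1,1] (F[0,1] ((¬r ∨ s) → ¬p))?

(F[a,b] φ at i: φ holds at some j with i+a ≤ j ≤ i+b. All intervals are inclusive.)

Evaluate at each i in [0,8]:
  i=0: ✓ (witness j=1)
  i=1: ✓ (witness j=2)
  i=2: ✓ (witness j=3)
  i=3: ✗ (none in [4,4])
  i=4: ✓ (witness j=5)
  i=5: ✓ (witness j=6)
  i=6: ✓ (witness j=7)
  i=7: ✗ (none in [8,8])
  i=8: ✓ (witness j=9)
Positions where it holds: {0, 1, 2, 4, 5, 6, 8} → 7.

7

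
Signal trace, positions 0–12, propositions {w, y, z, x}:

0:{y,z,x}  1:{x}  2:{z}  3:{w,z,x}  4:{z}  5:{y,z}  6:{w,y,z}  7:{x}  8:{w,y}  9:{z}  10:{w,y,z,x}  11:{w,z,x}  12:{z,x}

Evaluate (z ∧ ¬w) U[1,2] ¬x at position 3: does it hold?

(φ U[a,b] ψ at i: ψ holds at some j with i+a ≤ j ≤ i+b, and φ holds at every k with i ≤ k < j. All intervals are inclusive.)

Need some j in [4,5] with ¬x, and (z ∧ ¬w) at every k in [3,j-1].
  j=4: ¬x holds, but (z ∧ ¬w) fails at k=3 → not this j.
  j=5: ¬x holds, but (z ∧ ¬w) fails at k=3 → not this j.
No j in the window works → until fails.

False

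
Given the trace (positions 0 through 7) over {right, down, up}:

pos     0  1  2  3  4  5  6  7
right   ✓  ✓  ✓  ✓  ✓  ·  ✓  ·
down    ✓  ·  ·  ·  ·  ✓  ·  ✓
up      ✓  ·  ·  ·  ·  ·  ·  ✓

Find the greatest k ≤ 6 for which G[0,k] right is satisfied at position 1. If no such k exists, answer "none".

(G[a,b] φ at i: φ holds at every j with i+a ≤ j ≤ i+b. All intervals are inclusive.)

3

right must hold from j=1 onward; find where it first fails.
  j=1: holds
  j=2: holds
  j=3: holds
  j=4: holds
  j=5: fails
Holds on [1,4], so largest k = 3.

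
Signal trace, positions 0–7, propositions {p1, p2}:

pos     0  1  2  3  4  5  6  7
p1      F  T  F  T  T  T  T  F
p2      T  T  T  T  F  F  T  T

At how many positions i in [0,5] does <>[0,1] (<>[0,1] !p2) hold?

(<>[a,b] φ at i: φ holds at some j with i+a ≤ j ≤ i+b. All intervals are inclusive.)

Evaluate at each i in [0,5]:
  i=0: ✗ (none in [0,1])
  i=1: ✗ (none in [1,2])
  i=2: ✓ (witness j=3)
  i=3: ✓ (witness j=3)
  i=4: ✓ (witness j=4)
  i=5: ✓ (witness j=5)
Positions where it holds: {2, 3, 4, 5} → 4.

4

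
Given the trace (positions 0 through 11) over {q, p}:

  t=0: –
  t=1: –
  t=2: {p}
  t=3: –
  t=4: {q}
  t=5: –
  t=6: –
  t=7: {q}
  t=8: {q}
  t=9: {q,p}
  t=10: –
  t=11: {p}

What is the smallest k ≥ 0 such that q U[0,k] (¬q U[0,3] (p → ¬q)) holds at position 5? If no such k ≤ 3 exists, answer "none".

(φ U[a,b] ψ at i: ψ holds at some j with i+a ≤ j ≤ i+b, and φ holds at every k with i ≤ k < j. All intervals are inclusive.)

0

Need earliest j ≥ 5 with (¬q U[0,3] (p → ¬q)), and q at every k in [5,j-1].
  j=5: rhs holds (empty prefix). k = 0.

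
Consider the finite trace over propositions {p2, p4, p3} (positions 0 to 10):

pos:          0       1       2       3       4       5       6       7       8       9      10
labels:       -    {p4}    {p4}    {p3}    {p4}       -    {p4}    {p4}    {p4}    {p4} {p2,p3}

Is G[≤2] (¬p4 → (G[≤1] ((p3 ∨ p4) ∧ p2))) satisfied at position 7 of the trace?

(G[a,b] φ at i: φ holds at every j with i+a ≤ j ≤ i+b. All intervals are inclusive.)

Check (¬p4 → (G[≤1] ((p3 ∨ p4) ∧ p2))) at every j in [7,9]:
  j=7: antecedent false → ✓
  j=8: antecedent false → ✓
  j=9: antecedent false → ✓
All positions satisfy it → formula holds.

True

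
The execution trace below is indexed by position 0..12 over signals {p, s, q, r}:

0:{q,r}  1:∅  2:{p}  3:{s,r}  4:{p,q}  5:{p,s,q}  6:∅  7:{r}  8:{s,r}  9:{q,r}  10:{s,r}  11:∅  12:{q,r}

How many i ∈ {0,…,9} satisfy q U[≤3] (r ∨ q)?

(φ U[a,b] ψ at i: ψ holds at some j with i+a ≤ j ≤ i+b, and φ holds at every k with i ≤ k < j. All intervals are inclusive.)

7

Evaluate at each i in [0,9]:
  i=0: ✓ (rhs at j=0)
  i=1: ✗ (lhs fails at k=1 before rhs at j=3)
  i=2: ✗ (lhs fails at k=2 before rhs at j=3)
  i=3: ✓ (rhs at j=3)
  i=4: ✓ (rhs at j=4)
  i=5: ✓ (rhs at j=5)
  i=6: ✗ (lhs fails at k=6 before rhs at j=7)
  i=7: ✓ (rhs at j=7)
  i=8: ✓ (rhs at j=8)
  i=9: ✓ (rhs at j=9)
Positions where it holds: {0, 3, 4, 5, 7, 8, 9} → 7.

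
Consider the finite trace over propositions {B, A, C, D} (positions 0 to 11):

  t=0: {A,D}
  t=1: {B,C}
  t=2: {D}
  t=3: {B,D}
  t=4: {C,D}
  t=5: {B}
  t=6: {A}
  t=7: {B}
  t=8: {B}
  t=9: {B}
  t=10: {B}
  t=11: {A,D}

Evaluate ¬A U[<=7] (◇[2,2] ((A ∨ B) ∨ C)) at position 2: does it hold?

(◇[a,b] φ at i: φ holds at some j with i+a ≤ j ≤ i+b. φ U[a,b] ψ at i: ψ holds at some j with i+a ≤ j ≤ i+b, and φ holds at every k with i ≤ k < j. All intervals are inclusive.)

Need some j in [2,9] with ◇[2,2] ((A ∨ B) ∨ C), and ¬A at every k in [2,j-1].
  j=2: ◇[2,2] ((A ∨ B) ∨ C) holds; no prefix to check → satisfied.

Yes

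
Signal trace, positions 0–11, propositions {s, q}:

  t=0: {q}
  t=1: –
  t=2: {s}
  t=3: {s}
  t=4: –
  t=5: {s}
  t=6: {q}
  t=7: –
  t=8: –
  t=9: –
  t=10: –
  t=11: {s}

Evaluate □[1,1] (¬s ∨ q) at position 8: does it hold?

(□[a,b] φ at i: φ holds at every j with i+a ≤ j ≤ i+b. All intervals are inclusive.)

Holds

Check (¬s ∨ q) at every j in [9,9]:
  j=9: true
All positions satisfy it → formula holds.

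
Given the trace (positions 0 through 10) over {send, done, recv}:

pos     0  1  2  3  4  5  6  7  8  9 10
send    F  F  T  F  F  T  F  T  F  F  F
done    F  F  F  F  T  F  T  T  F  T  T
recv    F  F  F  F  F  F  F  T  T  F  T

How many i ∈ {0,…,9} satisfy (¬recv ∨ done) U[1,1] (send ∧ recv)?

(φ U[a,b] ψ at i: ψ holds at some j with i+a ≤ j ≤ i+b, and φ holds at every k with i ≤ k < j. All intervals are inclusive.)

1

Evaluate at each i in [0,9]:
  i=0: ✗ (no rhs in [1,1])
  i=1: ✗ (no rhs in [2,2])
  i=2: ✗ (no rhs in [3,3])
  i=3: ✗ (no rhs in [4,4])
  i=4: ✗ (no rhs in [5,5])
  i=5: ✗ (no rhs in [6,6])
  i=6: ✓ (rhs at j=7; lhs holds on [6,6])
  i=7: ✗ (no rhs in [8,8])
  i=8: ✗ (no rhs in [9,9])
  i=9: ✗ (no rhs in [10,10])
Positions where it holds: {6} → 1.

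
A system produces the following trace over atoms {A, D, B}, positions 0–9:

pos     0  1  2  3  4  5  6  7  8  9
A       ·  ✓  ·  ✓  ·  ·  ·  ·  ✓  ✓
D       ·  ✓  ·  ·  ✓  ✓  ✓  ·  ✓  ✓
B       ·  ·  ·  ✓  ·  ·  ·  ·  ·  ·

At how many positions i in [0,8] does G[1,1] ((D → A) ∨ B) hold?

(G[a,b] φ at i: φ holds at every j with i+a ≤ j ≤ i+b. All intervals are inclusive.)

6

Evaluate at each i in [0,8]:
  i=0: ✓ (all of [1,1])
  i=1: ✓ (all of [2,2])
  i=2: ✓ (all of [3,3])
  i=3: ✗ (fails at j=4)
  i=4: ✗ (fails at j=5)
  i=5: ✗ (fails at j=6)
  i=6: ✓ (all of [7,7])
  i=7: ✓ (all of [8,8])
  i=8: ✓ (all of [9,9])
Positions where it holds: {0, 1, 2, 6, 7, 8} → 6.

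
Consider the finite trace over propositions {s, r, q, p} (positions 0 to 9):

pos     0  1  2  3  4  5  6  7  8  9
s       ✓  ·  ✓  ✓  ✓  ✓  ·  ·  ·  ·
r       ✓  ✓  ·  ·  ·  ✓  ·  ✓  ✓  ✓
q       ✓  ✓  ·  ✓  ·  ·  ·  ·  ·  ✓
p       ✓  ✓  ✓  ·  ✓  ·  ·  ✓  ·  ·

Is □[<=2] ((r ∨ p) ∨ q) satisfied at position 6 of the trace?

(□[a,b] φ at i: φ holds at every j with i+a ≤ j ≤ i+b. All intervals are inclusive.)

Check ((r ∨ p) ∨ q) at every j in [6,8]:
  j=6: false
  j=7: true
  j=8: true
Fails at j=6 → formula fails.

No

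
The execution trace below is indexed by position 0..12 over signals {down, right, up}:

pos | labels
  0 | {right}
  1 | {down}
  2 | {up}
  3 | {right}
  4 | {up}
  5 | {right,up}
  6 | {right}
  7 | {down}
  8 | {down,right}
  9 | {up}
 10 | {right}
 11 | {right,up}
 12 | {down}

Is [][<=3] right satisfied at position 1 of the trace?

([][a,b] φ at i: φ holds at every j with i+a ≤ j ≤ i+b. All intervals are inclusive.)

False

Check right at every j in [1,4]:
  j=1: false
  j=2: false
  j=3: true
  j=4: false
Fails at j=1 → formula fails.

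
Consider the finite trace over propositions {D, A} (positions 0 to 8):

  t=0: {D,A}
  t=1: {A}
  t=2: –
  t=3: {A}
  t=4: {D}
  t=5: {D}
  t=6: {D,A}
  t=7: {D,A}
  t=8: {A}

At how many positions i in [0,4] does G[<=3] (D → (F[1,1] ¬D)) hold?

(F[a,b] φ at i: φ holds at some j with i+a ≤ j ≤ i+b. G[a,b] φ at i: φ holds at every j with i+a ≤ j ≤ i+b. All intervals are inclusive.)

1

Evaluate at each i in [0,4]:
  i=0: ✓ (all of [0,3])
  i=1: ✗ (fails at j=4)
  i=2: ✗ (fails at j=4)
  i=3: ✗ (fails at j=4)
  i=4: ✗ (fails at j=4)
Positions where it holds: {0} → 1.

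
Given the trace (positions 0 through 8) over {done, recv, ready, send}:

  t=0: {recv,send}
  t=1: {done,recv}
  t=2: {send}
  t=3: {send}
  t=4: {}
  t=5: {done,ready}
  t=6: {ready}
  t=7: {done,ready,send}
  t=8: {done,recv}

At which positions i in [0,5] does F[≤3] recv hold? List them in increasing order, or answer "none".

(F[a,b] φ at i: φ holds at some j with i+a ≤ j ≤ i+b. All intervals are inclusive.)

Evaluate at each i in [0,5]:
  i=0: ✓ (witness j=0)
  i=1: ✓ (witness j=1)
  i=2: ✗ (none in [2,5])
  i=3: ✗ (none in [3,6])
  i=4: ✗ (none in [4,7])
  i=5: ✓ (witness j=8)

0, 1, 5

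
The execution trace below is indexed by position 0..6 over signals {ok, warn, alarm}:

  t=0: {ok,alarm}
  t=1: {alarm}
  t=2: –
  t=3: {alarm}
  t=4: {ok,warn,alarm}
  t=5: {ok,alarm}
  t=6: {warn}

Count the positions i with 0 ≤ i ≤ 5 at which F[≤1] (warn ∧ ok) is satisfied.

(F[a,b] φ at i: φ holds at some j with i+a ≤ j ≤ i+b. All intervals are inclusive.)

Evaluate at each i in [0,5]:
  i=0: ✗ (none in [0,1])
  i=1: ✗ (none in [1,2])
  i=2: ✗ (none in [2,3])
  i=3: ✓ (witness j=4)
  i=4: ✓ (witness j=4)
  i=5: ✗ (none in [5,6])
Positions where it holds: {3, 4} → 2.

2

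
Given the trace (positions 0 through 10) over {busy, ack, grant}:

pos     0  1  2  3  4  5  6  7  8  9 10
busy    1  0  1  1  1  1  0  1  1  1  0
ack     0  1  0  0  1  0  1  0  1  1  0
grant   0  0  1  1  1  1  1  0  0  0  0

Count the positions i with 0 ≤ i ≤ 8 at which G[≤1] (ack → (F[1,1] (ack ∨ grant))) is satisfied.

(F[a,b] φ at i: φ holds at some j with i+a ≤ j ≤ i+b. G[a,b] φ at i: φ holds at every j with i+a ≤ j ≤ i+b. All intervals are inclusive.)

Evaluate at each i in [0,8]:
  i=0: ✓ (all of [0,1])
  i=1: ✓ (all of [1,2])
  i=2: ✓ (all of [2,3])
  i=3: ✓ (all of [3,4])
  i=4: ✓ (all of [4,5])
  i=5: ✗ (fails at j=6)
  i=6: ✗ (fails at j=6)
  i=7: ✓ (all of [7,8])
  i=8: ✗ (fails at j=9)
Positions where it holds: {0, 1, 2, 3, 4, 7} → 6.

6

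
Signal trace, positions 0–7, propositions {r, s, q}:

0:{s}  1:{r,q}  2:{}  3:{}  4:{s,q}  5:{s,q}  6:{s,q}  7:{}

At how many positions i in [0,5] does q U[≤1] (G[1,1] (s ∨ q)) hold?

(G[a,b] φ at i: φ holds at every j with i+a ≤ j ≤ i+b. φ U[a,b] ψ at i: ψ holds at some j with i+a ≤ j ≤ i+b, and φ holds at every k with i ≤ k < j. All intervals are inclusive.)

4

Evaluate at each i in [0,5]:
  i=0: ✓ (rhs at j=0)
  i=1: ✗ (no rhs in [1,2])
  i=2: ✗ (lhs fails at k=2 before rhs at j=3)
  i=3: ✓ (rhs at j=3)
  i=4: ✓ (rhs at j=4)
  i=5: ✓ (rhs at j=5)
Positions where it holds: {0, 3, 4, 5} → 4.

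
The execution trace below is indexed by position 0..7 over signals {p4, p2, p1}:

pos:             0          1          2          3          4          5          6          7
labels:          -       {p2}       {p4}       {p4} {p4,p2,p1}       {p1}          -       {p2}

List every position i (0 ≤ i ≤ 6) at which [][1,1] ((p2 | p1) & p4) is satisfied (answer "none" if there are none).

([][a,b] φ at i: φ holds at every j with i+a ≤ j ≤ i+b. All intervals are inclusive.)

Evaluate at each i in [0,6]:
  i=0: ✗ (fails at j=1)
  i=1: ✗ (fails at j=2)
  i=2: ✗ (fails at j=3)
  i=3: ✓ (all of [4,4])
  i=4: ✗ (fails at j=5)
  i=5: ✗ (fails at j=6)
  i=6: ✗ (fails at j=7)

3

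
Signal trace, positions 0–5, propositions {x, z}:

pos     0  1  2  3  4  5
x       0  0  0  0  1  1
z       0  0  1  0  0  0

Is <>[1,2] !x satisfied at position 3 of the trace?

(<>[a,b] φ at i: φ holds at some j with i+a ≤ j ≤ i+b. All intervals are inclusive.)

Does not hold

Check !x at each j in [4,5]:
  j=4: false
  j=5: false
No position in the window satisfies it → formula fails.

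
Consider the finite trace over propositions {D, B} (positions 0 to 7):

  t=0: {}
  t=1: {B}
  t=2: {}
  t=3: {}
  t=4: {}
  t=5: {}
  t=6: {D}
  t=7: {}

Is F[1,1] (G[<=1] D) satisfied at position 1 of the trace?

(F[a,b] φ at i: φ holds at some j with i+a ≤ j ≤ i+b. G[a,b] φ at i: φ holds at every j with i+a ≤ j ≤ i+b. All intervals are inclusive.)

Check G[<=1] D at each j in [2,2]:
  j=2: fails at 2
No position in the window satisfies it → formula fails.

No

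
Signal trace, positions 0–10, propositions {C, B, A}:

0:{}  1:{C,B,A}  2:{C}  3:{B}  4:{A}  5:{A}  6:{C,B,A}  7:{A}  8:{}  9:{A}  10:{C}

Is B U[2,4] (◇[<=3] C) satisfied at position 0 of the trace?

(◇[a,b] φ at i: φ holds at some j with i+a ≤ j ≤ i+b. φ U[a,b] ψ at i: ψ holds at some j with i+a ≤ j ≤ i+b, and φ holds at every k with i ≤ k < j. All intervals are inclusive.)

Need some j in [2,4] with ◇[<=3] C, and B at every k in [0,j-1].
  j=2: ◇[<=3] C holds, but B fails at k=0 → not this j.
  j=3: ◇[<=3] C holds, but B fails at k=0 → not this j.
  j=4: ◇[<=3] C holds, but B fails at k=0 → not this j.
No j in the window works → until fails.

False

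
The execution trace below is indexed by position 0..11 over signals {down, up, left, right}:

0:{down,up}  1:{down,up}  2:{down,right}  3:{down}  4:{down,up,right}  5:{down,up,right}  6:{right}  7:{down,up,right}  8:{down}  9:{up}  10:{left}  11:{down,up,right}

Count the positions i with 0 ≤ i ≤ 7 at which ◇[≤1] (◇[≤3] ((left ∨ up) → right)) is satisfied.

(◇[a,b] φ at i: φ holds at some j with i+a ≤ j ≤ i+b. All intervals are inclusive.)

Evaluate at each i in [0,7]:
  i=0: ✓ (witness j=0)
  i=1: ✓ (witness j=1)
  i=2: ✓ (witness j=2)
  i=3: ✓ (witness j=3)
  i=4: ✓ (witness j=4)
  i=5: ✓ (witness j=5)
  i=6: ✓ (witness j=6)
  i=7: ✓ (witness j=7)
Positions where it holds: {0, 1, 2, 3, 4, 5, 6, 7} → 8.

8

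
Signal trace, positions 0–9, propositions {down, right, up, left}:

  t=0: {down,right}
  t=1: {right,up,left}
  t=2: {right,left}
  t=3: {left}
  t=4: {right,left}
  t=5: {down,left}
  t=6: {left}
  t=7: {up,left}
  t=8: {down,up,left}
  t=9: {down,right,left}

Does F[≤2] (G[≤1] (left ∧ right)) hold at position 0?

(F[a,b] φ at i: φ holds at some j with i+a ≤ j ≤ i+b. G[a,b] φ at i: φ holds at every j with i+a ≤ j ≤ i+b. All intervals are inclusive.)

Holds

Check G[≤1] (left ∧ right) at each j in [0,2]:
  j=0: fails at 0
  j=1: holds on [1,2]
  j=2: fails at 3
Found at j=1 → formula holds.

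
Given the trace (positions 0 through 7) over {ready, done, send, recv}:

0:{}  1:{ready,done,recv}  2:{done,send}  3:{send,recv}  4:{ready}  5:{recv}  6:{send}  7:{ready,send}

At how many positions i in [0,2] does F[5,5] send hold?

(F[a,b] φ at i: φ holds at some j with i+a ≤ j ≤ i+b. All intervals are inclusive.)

Evaluate at each i in [0,2]:
  i=0: ✗ (none in [5,5])
  i=1: ✓ (witness j=6)
  i=2: ✓ (witness j=7)
Positions where it holds: {1, 2} → 2.

2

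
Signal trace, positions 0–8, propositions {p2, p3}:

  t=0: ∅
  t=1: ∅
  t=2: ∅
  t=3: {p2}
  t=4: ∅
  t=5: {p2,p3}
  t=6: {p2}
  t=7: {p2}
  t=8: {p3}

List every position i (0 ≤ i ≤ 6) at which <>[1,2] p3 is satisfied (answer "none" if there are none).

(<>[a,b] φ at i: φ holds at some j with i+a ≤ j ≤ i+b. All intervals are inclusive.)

3, 4, 6

Evaluate at each i in [0,6]:
  i=0: ✗ (none in [1,2])
  i=1: ✗ (none in [2,3])
  i=2: ✗ (none in [3,4])
  i=3: ✓ (witness j=5)
  i=4: ✓ (witness j=5)
  i=5: ✗ (none in [6,7])
  i=6: ✓ (witness j=8)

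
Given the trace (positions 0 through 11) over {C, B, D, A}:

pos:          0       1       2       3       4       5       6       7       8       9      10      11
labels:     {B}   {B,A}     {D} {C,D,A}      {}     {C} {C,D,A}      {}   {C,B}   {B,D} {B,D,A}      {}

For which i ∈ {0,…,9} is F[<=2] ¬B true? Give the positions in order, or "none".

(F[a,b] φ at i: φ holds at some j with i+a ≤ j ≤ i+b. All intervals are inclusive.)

Evaluate at each i in [0,9]:
  i=0: ✓ (witness j=2)
  i=1: ✓ (witness j=2)
  i=2: ✓ (witness j=2)
  i=3: ✓ (witness j=3)
  i=4: ✓ (witness j=4)
  i=5: ✓ (witness j=5)
  i=6: ✓ (witness j=6)
  i=7: ✓ (witness j=7)
  i=8: ✗ (none in [8,10])
  i=9: ✓ (witness j=11)

0, 1, 2, 3, 4, 5, 6, 7, 9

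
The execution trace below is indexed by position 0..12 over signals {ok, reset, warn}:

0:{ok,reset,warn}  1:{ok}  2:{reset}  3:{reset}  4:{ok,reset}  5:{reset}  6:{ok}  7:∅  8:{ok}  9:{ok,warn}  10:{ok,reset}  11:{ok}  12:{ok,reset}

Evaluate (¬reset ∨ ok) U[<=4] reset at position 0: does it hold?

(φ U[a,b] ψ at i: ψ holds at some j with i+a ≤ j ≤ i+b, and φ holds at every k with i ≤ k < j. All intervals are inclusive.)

Holds

Need some j in [0,4] with reset, and (¬reset ∨ ok) at every k in [0,j-1].
  j=0: reset holds; no prefix to check → satisfied.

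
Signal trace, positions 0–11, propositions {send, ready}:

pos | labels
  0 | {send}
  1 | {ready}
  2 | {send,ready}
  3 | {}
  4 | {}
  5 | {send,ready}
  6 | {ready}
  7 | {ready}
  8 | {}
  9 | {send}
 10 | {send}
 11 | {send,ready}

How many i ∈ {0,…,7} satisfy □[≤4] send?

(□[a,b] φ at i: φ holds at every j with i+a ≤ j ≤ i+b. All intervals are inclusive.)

0

Evaluate at each i in [0,7]:
  i=0: ✗ (fails at j=1)
  i=1: ✗ (fails at j=1)
  i=2: ✗ (fails at j=3)
  i=3: ✗ (fails at j=3)
  i=4: ✗ (fails at j=4)
  i=5: ✗ (fails at j=6)
  i=6: ✗ (fails at j=6)
  i=7: ✗ (fails at j=7)
Positions where it holds: {} → 0.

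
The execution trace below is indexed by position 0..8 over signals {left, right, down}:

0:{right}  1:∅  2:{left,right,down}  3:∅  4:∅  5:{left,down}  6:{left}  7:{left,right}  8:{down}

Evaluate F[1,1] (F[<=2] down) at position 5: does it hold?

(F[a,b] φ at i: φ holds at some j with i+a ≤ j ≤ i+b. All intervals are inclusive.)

Yes

Check F[<=2] down at each j in [6,6]:
  j=6: holds (witness at 8)
Found at j=6 → formula holds.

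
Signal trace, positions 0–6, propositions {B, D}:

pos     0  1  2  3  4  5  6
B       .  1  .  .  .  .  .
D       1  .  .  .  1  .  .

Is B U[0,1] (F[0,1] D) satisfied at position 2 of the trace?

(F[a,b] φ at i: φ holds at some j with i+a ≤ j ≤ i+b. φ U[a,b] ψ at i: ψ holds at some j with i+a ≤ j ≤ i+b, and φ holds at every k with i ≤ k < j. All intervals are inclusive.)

Need some j in [2,3] with F[0,1] D, and B at every k in [2,j-1].
  j=2: F[0,1] D — fails (none in [2,3]).
  j=3: F[0,1] D holds, but B fails at k=2 → not this j.
No j in the window works → until fails.

Does not hold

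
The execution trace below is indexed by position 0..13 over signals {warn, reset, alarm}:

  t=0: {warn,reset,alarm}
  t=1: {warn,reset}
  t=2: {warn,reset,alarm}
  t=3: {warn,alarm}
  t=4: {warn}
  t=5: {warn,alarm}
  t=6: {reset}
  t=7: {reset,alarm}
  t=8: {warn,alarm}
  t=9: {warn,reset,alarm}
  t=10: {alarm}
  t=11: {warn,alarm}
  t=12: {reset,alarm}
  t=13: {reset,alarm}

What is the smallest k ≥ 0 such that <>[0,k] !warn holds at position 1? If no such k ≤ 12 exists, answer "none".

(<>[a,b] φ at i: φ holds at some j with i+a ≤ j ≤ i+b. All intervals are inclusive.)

Scan j = 1,2,… for !warn:
  j=1: fails
  j=2: fails
  j=3: fails
  j=4: fails
  j=5: fails
  j=6: holds
First hit at j=6, so smallest k = 6-1 = 5.

5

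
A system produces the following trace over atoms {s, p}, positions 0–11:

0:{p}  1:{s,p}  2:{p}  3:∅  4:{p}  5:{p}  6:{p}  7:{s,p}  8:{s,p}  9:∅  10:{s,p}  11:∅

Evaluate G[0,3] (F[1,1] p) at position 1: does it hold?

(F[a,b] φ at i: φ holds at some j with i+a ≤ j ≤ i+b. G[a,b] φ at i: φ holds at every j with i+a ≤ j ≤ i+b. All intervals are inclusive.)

Check F[1,1] p at every j in [1,4]:
  j=1: holds (witness at 2)
  j=2: fails (none in [3,3])
  j=3: holds (witness at 4)
  j=4: holds (witness at 5)
Fails at j=2 → formula fails.

Does not hold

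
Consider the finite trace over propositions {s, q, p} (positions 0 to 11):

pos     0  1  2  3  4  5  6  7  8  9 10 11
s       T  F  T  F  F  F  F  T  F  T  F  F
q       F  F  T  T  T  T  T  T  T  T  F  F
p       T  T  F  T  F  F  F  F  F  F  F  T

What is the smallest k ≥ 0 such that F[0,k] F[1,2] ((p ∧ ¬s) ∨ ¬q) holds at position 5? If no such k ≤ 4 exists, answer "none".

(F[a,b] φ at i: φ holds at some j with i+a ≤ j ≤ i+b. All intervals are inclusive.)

Scan j = 5,6,… for F[1,2] ((p ∧ ¬s) ∨ ¬q):
  j=5: fails
  j=6: fails
  j=7: fails
  j=8: holds
First hit at j=8, so smallest k = 8-5 = 3.

3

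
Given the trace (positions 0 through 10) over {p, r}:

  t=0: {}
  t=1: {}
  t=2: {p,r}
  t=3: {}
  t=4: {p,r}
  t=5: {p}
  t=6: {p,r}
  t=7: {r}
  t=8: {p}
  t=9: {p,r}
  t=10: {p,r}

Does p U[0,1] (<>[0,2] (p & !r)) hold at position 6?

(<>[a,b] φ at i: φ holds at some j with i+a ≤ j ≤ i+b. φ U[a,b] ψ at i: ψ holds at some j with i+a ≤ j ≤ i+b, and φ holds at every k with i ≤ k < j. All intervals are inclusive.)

Holds

Need some j in [6,7] with <>[0,2] (p & !r), and p at every k in [6,j-1].
  j=6: <>[0,2] (p & !r) holds; no prefix to check → satisfied.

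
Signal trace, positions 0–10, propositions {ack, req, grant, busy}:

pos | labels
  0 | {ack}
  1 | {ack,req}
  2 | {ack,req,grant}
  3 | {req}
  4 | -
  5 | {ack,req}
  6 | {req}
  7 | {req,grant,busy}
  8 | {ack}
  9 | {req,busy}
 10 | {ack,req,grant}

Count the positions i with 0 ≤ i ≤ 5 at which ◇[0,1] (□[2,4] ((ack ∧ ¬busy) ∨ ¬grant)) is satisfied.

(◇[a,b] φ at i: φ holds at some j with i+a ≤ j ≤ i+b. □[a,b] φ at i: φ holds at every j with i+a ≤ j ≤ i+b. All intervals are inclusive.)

Evaluate at each i in [0,5]:
  i=0: ✓ (witness j=0)
  i=1: ✓ (witness j=1)
  i=2: ✓ (witness j=2)
  i=3: ✗ (none in [3,4])
  i=4: ✗ (none in [4,5])
  i=5: ✓ (witness j=6)
Positions where it holds: {0, 1, 2, 5} → 4.

4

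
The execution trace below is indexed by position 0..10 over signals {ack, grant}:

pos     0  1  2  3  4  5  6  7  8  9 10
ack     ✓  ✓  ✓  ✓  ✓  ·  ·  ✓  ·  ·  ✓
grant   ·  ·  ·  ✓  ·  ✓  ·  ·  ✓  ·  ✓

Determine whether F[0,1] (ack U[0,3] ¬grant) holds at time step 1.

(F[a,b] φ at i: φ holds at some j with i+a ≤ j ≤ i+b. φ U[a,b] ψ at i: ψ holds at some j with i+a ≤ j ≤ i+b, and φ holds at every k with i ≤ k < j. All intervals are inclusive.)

Yes

Check (ack U[0,3] ¬grant) at each j in [1,2]:
  j=1: holds
  j=2: holds
Found at j=1 → formula holds.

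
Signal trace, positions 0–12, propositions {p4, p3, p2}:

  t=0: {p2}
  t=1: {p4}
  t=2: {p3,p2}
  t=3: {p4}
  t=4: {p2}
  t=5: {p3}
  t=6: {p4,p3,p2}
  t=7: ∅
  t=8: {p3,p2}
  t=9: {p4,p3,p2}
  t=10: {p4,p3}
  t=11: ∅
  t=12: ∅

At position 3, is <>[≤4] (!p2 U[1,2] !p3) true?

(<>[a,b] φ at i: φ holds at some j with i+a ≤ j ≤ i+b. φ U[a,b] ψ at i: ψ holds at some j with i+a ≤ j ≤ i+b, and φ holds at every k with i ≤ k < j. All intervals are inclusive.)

True

Check (!p2 U[1,2] !p3) at each j in [3,7]:
  j=3: holds
  j=4: fails
  j=5: fails
  j=6: fails
  j=7: fails
Found at j=3 → formula holds.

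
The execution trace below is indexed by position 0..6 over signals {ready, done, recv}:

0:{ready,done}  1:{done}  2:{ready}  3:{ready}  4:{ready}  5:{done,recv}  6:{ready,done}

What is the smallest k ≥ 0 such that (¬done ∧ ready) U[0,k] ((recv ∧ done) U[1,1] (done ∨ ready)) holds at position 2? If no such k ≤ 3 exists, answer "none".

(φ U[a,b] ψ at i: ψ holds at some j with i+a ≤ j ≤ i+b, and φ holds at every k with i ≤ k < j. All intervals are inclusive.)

Need earliest j ≥ 2 with ((recv ∧ done) U[1,1] (done ∨ ready)), and (¬done ∧ ready) at every k in [2,j-1].
  j=2: rhs fails.
  j=3: rhs fails.
  j=4: rhs fails.
  j=5: rhs holds; lhs holds on [2,4]. k = 3.

3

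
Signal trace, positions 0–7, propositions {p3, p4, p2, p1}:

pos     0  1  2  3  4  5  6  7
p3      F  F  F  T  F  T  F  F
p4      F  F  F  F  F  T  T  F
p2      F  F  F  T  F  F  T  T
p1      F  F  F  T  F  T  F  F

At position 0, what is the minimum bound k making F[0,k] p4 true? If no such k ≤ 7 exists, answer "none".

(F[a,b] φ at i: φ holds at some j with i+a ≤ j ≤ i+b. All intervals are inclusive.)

5

Scan j = 0,1,… for p4:
  j=0: fails
  j=1: fails
  j=2: fails
  j=3: fails
  j=4: fails
  j=5: holds
First hit at j=5, so smallest k = 5-0 = 5.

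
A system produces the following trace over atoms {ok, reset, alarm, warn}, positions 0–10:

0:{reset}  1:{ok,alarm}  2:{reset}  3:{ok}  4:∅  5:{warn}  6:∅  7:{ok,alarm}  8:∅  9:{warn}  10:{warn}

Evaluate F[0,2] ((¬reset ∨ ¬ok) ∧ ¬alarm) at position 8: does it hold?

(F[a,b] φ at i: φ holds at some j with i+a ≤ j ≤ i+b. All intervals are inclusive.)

True

Check ((¬reset ∨ ¬ok) ∧ ¬alarm) at each j in [8,10]:
  j=8: true
  j=9: true
  j=10: true
Found at j=8 → formula holds.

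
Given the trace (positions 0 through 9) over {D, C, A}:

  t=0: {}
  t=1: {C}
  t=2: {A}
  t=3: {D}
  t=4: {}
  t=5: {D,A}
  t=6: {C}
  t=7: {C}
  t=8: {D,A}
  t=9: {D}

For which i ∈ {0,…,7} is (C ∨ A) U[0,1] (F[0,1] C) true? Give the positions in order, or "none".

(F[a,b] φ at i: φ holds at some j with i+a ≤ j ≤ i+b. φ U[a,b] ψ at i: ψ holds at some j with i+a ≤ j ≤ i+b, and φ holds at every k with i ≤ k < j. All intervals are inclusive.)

0, 1, 5, 6, 7

Evaluate at each i in [0,7]:
  i=0: ✓ (rhs at j=0)
  i=1: ✓ (rhs at j=1)
  i=2: ✗ (no rhs in [2,3])
  i=3: ✗ (no rhs in [3,4])
  i=4: ✗ (lhs fails at k=4 before rhs at j=5)
  i=5: ✓ (rhs at j=5)
  i=6: ✓ (rhs at j=6)
  i=7: ✓ (rhs at j=7)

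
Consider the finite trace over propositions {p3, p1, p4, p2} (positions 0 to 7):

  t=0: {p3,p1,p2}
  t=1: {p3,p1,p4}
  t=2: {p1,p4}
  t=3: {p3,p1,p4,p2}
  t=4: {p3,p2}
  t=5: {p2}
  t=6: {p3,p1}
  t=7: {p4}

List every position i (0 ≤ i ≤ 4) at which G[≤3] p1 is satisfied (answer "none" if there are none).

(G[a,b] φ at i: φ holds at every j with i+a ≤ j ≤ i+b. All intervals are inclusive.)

0

Evaluate at each i in [0,4]:
  i=0: ✓ (all of [0,3])
  i=1: ✗ (fails at j=4)
  i=2: ✗ (fails at j=4)
  i=3: ✗ (fails at j=4)
  i=4: ✗ (fails at j=4)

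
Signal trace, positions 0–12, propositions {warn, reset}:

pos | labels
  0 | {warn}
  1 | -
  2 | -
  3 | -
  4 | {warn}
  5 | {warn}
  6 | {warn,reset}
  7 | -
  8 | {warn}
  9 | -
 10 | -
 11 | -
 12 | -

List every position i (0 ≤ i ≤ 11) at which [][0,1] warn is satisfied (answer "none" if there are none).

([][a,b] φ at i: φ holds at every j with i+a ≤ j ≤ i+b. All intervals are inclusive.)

Evaluate at each i in [0,11]:
  i=0: ✗ (fails at j=1)
  i=1: ✗ (fails at j=1)
  i=2: ✗ (fails at j=2)
  i=3: ✗ (fails at j=3)
  i=4: ✓ (all of [4,5])
  i=5: ✓ (all of [5,6])
  i=6: ✗ (fails at j=7)
  i=7: ✗ (fails at j=7)
  i=8: ✗ (fails at j=9)
  i=9: ✗ (fails at j=9)
  i=10: ✗ (fails at j=10)
  i=11: ✗ (fails at j=11)

4, 5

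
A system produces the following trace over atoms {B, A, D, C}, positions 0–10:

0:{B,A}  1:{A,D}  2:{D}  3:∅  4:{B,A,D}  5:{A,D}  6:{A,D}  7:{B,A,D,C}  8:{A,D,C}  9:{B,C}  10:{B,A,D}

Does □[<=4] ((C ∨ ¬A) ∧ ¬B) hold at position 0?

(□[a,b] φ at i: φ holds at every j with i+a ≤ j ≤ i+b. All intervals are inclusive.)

Check ((C ∨ ¬A) ∧ ¬B) at every j in [0,4]:
  j=0: false
  j=1: false
  j=2: true
  j=3: true
  j=4: false
Fails at j=0 → formula fails.

Does not hold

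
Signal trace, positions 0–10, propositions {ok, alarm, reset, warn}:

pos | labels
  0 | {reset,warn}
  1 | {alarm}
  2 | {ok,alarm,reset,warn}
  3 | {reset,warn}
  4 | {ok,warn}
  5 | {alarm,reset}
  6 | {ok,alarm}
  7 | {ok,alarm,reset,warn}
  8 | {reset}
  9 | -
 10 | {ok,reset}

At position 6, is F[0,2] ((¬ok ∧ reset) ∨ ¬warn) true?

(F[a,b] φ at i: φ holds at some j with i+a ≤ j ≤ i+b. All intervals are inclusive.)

Check ((¬ok ∧ reset) ∨ ¬warn) at each j in [6,8]:
  j=6: true
  j=7: false
  j=8: true
Found at j=6 → formula holds.

True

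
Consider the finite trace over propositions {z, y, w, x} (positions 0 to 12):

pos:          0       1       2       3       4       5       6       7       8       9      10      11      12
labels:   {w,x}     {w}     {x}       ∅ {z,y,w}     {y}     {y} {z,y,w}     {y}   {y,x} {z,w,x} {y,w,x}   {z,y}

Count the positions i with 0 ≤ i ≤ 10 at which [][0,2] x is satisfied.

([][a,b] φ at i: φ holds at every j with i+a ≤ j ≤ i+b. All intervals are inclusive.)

1

Evaluate at each i in [0,10]:
  i=0: ✗ (fails at j=1)
  i=1: ✗ (fails at j=1)
  i=2: ✗ (fails at j=3)
  i=3: ✗ (fails at j=3)
  i=4: ✗ (fails at j=4)
  i=5: ✗ (fails at j=5)
  i=6: ✗ (fails at j=6)
  i=7: ✗ (fails at j=7)
  i=8: ✗ (fails at j=8)
  i=9: ✓ (all of [9,11])
  i=10: ✗ (fails at j=12)
Positions where it holds: {9} → 1.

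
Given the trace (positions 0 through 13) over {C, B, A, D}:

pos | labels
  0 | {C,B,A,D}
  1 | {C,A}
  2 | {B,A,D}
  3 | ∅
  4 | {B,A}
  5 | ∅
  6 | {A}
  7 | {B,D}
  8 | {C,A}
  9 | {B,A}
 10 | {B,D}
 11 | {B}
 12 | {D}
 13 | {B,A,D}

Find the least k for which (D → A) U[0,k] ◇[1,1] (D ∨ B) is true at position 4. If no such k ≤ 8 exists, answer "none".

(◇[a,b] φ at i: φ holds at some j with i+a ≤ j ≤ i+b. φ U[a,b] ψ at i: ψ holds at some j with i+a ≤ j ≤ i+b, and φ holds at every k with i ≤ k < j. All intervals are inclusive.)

2

Need earliest j ≥ 4 with ◇[1,1] (D ∨ B), and (D → A) at every k in [4,j-1].
  j=4: rhs fails.
  j=5: rhs fails.
  j=6: rhs holds; lhs holds on [4,5]. k = 2.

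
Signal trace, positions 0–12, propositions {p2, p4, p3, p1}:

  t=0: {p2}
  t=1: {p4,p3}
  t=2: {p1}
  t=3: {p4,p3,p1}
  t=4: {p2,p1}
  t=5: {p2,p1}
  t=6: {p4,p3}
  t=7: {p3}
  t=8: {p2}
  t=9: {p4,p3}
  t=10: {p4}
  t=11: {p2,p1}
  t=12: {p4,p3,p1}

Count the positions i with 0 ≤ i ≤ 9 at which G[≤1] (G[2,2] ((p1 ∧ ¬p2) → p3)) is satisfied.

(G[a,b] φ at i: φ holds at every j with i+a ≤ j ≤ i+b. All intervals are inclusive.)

9

Evaluate at each i in [0,9]:
  i=0: ✗ (fails at j=0)
  i=1: ✓ (all of [1,2])
  i=2: ✓ (all of [2,3])
  i=3: ✓ (all of [3,4])
  i=4: ✓ (all of [4,5])
  i=5: ✓ (all of [5,6])
  i=6: ✓ (all of [6,7])
  i=7: ✓ (all of [7,8])
  i=8: ✓ (all of [8,9])
  i=9: ✓ (all of [9,10])
Positions where it holds: {1, 2, 3, 4, 5, 6, 7, 8, 9} → 9.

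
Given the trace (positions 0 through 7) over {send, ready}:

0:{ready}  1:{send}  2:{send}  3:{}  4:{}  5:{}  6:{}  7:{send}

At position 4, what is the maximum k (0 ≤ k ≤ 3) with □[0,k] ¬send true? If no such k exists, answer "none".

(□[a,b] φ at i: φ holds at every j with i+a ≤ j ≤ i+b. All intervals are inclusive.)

¬send must hold from j=4 onward; find where it first fails.
  j=4: holds
  j=5: holds
  j=6: holds
  j=7: fails
Holds on [4,6], so largest k = 2.

2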